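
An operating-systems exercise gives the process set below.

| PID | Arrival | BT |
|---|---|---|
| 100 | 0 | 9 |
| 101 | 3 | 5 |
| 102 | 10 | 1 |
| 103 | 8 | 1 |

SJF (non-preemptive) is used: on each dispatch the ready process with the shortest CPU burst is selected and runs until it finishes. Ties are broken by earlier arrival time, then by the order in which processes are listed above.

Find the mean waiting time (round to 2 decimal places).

2.25

Timeline: | 100 0-9 | 103 9-10 | 102 10-11 | 101 11-16 |
Completion: 100=9  101=16  102=11  103=10
Waiting times: 100=0, 101=8, 102=0, 103=1
Average waiting = (0+8+0+1) / 4 = 9/4 = 2.25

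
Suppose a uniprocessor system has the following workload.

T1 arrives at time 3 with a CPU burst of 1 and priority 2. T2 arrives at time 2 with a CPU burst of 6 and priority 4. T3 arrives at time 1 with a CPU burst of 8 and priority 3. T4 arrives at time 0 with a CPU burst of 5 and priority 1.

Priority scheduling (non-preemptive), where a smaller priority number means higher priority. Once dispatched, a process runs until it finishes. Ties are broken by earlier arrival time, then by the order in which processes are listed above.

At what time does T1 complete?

Schedule: | T4 0-5 | T1 5-6 | T3 6-14 | T2 14-20 |
Completion: T1=6  T2=20  T3=14  T4=5
Turnaround (C−A): T1=3  T2=18  T3=13  T4=5

6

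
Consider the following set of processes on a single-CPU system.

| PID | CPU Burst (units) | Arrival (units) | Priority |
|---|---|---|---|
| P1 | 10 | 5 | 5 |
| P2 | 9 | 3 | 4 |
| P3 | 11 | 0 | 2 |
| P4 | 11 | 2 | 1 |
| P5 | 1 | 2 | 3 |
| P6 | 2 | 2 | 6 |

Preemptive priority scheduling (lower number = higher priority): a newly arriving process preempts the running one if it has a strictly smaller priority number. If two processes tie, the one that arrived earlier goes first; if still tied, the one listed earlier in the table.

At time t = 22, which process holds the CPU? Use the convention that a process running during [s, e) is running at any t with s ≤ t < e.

P5

Timeline: | P3 0-2 | P4 2-13 | P3 13-22 | P5 22-23 | P2 23-32 | P1 32-42 | P6 42-44 |
Completion: P1=42  P2=32  P3=22  P4=13  P5=23  P6=44
Turnaround (C−A): P1=37  P2=29  P3=22  P4=11  P5=21  P6=42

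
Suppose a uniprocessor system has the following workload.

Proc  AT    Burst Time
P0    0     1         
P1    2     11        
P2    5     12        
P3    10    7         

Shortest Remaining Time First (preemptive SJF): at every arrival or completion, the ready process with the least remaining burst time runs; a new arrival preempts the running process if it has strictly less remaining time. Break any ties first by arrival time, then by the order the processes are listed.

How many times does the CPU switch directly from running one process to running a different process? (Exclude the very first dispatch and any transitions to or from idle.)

Schedule: | P0 0-1 | idle 1-2 | P1 2-13 | P3 13-20 | P2 20-32 |
Completion: P0=1  P1=13  P2=32  P3=20
Turnaround (C−A): P0=1  P1=11  P2=27  P3=10

2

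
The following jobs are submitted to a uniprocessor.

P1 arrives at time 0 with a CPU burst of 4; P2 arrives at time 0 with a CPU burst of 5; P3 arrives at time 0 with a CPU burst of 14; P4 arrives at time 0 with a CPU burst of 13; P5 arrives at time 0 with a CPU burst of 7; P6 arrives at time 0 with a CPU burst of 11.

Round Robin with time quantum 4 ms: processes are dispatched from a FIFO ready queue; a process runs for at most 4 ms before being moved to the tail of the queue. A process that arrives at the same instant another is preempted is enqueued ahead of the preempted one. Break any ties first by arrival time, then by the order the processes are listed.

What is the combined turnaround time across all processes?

Timeline: | P1 0-4 | P2 4-8 | P3 8-12 | P4 12-16 | P5 16-20 | P6 20-24 | P2 24-25 | P3 25-29 | P4 29-33 | P5 33-36 | P6 36-40 | P3 40-44 | P4 44-48 | P6 48-51 | P3 51-53 | P4 53-54 |
Completion: P1=4  P2=25  P3=53  P4=54  P5=36  P6=51
Turnaround (C−A): P1=4  P2=25  P3=53  P4=54  P5=36  P6=51
Turnaround = completion − arrival: P1=4, P2=25, P3=53, P4=54, P5=36, P6=51
Total turnaround = 4 + 25 + 53 + 54 + 36 + 51 = 223

223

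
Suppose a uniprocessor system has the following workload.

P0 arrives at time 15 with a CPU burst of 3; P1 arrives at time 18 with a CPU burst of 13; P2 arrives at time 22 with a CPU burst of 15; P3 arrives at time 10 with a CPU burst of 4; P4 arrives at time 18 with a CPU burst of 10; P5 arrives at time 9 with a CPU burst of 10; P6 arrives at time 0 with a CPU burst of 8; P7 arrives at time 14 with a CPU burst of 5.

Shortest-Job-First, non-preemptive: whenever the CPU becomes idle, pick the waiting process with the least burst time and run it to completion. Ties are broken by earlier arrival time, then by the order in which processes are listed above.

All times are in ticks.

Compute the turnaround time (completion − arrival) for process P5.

10

Schedule: | P6 0-8 | idle 8-9 | P5 9-19 | P0 19-22 | P3 22-26 | P7 26-31 | P4 31-41 | P1 41-54 | P2 54-69 |
Completion: P0=22  P1=54  P2=69  P3=26  P4=41  P5=19  P6=8  P7=31
Turnaround(P5) = completion − arrival = 19 − 9 = 10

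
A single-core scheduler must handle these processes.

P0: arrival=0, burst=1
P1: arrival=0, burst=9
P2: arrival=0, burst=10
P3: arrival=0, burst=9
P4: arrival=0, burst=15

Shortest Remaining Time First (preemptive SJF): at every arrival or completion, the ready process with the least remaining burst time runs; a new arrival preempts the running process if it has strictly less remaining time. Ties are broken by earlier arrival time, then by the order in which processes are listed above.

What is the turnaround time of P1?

10

Timeline: | P0 0-1 | P1 1-10 | P3 10-19 | P2 19-29 | P4 29-44 |
Completion: P0=1  P1=10  P2=29  P3=19  P4=44
Turnaround (C−A): P0=1  P1=10  P2=29  P3=19  P4=44
Turnaround(P1) = completion − arrival = 10 − 0 = 10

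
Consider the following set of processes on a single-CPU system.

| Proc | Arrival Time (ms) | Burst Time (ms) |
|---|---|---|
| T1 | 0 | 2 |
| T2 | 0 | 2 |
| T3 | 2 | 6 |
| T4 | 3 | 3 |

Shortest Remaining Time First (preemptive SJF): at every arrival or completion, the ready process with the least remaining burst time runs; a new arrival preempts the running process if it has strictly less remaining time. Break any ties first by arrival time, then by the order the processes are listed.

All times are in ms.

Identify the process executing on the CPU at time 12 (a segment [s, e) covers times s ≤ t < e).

Timeline: | T1 0-2 | T2 2-4 | T4 4-7 | T3 7-13 |
Completion: T1=2  T2=4  T3=13  T4=7
Turnaround (C−A): T1=2  T2=4  T3=11  T4=4

T3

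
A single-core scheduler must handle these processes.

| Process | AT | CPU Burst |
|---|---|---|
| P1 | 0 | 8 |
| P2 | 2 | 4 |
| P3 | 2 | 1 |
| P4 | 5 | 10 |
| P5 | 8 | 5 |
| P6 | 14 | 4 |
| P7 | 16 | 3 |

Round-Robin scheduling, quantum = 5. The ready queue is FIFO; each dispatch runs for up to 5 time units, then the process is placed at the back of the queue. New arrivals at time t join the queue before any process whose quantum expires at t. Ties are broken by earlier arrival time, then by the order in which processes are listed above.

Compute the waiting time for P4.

17

Schedule: | P1 0-5 | P2 5-9 | P3 9-10 | P4 10-15 | P1 15-18 | P5 18-23 | P6 23-27 | P4 27-32 | P7 32-35 |
Completion: P1=18  P2=9  P3=10  P4=32  P5=23  P6=27  P7=35
Turnaround (C−A): P1=18  P2=7  P3=8  P4=27  P5=15  P6=13  P7=19
Waiting(P4) = turnaround − burst = 27 − 10 = 17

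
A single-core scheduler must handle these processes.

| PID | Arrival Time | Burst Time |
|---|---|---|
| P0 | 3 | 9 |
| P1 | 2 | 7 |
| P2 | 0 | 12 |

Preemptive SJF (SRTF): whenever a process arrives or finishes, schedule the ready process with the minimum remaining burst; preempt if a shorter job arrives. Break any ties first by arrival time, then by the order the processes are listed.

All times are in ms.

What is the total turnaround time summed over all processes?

50

Schedule: | P2 0-2 | P1 2-9 | P0 9-18 | P2 18-28 |
Completion: P0=18  P1=9  P2=28
Turnaround = completion − arrival: P0=15, P1=7, P2=28
Total turnaround = 15 + 7 + 28 = 50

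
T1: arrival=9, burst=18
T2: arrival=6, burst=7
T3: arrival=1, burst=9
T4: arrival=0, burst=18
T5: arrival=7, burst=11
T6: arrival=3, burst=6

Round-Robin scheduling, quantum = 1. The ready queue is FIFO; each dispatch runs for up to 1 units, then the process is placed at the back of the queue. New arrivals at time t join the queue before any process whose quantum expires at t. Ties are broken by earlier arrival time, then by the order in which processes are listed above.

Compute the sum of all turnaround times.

280

Schedule: | T4 0-1 | T3 1-2 | T4 2-3 | T3 3-4 | T6 4-5 | T4 5-6 | T3 6-7 | T6 7-8 | T2 8-9 | T4 9-10 | T5 10-11 | T3 11-12 | T6 12-13 | T1 13-14 | T2 14-15 | T4 15-16 | T5 16-17 | T3 17-18 | T6 18-19 | T1 19-20 | T2 20-21 | T4 21-22 | T5 22-23 | T3 23-24 | T6 24-25 | T1 25-26 | T2 26-27 | T4 27-28 | T5 28-29 | T3 29-30 | T6 30-31 | T1 31-32 | T2 32-33 | T4 33-34 | T5 34-35 | T3 35-36 | T1 36-37 | T2 37-38 | T4 38-39 | T5 39-40 | T3 40-41 | T1 41-42 | T2 42-43 | T4 43-44 | T5 44-45 | T1 45-46 | T4 46-47 | T5 47-48 | T1 48-49 | T4 49-50 | T5 50-51 | T1 51-52 | T4 52-53 | T5 53-54 | T1 54-55 | T4 55-56 | T5 56-57 | T1 57-58 | T4 58-59 | T1 59-60 | T4 60-61 | T1 61-62 | T4 62-63 | T1 63-64 | T4 64-65 | T1 65-69 |
Completion: T1=69  T2=43  T3=41  T4=65  T5=57  T6=31
Turnaround = completion − arrival: T1=60, T2=37, T3=40, T4=65, T5=50, T6=28
Total turnaround = 60 + 37 + 40 + 65 + 50 + 28 = 280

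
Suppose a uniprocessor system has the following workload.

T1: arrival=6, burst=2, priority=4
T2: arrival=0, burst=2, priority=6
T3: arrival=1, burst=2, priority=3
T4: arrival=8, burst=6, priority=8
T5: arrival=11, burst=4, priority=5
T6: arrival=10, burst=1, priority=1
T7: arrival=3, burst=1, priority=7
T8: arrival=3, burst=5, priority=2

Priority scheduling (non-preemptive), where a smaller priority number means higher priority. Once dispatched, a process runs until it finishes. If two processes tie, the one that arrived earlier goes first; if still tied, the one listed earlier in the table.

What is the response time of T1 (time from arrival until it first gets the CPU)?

Gantt: | T2 0-2 | T3 2-4 | T8 4-9 | T1 9-11 | T6 11-12 | T5 12-16 | T7 16-17 | T4 17-23 |
Completion: T1=11  T2=2  T3=4  T4=23  T5=16  T6=12  T7=17  T8=9
Response(T1) = first start − arrival = 9 − 6 = 3

3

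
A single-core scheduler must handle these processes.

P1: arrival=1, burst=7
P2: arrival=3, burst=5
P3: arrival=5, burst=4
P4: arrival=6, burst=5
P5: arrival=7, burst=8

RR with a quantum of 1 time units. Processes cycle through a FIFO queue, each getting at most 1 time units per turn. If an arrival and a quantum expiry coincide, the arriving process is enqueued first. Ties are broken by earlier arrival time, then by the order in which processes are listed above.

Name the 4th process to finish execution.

P4

Timeline: | idle 0-1 | P1 1-3 | P2 3-4 | P1 4-5 | P2 5-6 | P3 6-7 | P1 7-8 | P4 8-9 | P2 9-10 | P5 10-11 | P3 11-12 | P1 12-13 | P4 13-14 | P2 14-15 | P5 15-16 | P3 16-17 | P1 17-18 | P4 18-19 | P2 19-20 | P5 20-21 | P3 21-22 | P1 22-23 | P4 23-24 | P5 24-25 | P4 25-26 | P5 26-30 |
Completion: P1=23  P2=20  P3=22  P4=26  P5=30
Finish order: P2 → P3 → P1 → P4 → P5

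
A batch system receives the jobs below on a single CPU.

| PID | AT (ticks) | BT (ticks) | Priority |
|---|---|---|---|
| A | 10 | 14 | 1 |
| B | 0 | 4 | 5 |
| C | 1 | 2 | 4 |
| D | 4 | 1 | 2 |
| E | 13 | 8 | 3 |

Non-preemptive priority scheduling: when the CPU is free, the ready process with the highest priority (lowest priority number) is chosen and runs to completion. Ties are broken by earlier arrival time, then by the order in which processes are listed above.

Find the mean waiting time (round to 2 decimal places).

3.00

Schedule: | B 0-4 | D 4-5 | C 5-7 | idle 7-10 | A 10-24 | E 24-32 |
Completion: A=24  B=4  C=7  D=5  E=32
Turnaround (C−A): A=14  B=4  C=6  D=1  E=19
Waiting times: A=0, B=0, C=4, D=0, E=11
Average waiting = (0+0+4+0+11) / 5 = 15/5 = 3.00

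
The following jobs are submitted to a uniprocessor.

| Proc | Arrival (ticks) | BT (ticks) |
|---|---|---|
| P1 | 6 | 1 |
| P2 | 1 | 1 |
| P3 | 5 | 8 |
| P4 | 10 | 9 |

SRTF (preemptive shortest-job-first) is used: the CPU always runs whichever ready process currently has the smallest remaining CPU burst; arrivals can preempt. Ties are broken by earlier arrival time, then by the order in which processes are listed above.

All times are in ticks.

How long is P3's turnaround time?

9

Gantt: | idle 0-1 | P2 1-2 | idle 2-5 | P3 5-6 | P1 6-7 | P3 7-14 | P4 14-23 |
Completion: P1=7  P2=2  P3=14  P4=23
Turnaround (C−A): P1=1  P2=1  P3=9  P4=13
Turnaround(P3) = completion − arrival = 14 − 5 = 9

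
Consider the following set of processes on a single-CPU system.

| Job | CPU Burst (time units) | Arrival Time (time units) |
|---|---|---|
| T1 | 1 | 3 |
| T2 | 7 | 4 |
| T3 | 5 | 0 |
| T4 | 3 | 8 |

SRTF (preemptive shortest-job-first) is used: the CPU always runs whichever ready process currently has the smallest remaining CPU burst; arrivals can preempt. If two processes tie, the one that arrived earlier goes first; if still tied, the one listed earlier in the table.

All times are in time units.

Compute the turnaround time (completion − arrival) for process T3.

Schedule: | T3 0-3 | T1 3-4 | T3 4-6 | T2 6-8 | T4 8-11 | T2 11-16 |
Completion: T1=4  T2=16  T3=6  T4=11
Turnaround (C−A): T1=1  T2=12  T3=6  T4=3
Turnaround(T3) = completion − arrival = 6 − 0 = 6

6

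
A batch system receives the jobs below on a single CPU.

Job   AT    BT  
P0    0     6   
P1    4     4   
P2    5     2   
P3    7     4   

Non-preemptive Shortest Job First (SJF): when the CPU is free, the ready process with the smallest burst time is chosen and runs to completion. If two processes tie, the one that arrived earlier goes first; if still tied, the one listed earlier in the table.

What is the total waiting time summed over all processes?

10

Timeline: | P0 0-6 | P2 6-8 | P1 8-12 | P3 12-16 |
Completion: P0=6  P1=12  P2=8  P3=16
Turnaround (C−A): P0=6  P1=8  P2=3  P3=9
Waiting = turnaround − burst: P0=0, P1=4, P2=1, P3=5
Total waiting = 0 + 4 + 1 + 5 = 10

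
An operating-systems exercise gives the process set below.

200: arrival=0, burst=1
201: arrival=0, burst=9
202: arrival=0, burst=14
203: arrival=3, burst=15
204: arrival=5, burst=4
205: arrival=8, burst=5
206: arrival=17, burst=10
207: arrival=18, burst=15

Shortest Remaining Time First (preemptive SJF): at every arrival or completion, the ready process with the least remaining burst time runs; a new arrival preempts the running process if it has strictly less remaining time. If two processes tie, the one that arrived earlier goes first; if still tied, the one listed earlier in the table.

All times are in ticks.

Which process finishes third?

201

Schedule: | 200 0-1 | 201 1-5 | 204 5-9 | 201 9-14 | 205 14-19 | 206 19-29 | 202 29-43 | 203 43-58 | 207 58-73 |
Completion: 200=1  201=14  202=43  203=58  204=9  205=19  206=29  207=73
Turnaround (C−A): 200=1  201=14  202=43  203=55  204=4  205=11  206=12  207=55
Finish order: 200 → 204 → 201 → 205 → 206 → 202 → 203 → 207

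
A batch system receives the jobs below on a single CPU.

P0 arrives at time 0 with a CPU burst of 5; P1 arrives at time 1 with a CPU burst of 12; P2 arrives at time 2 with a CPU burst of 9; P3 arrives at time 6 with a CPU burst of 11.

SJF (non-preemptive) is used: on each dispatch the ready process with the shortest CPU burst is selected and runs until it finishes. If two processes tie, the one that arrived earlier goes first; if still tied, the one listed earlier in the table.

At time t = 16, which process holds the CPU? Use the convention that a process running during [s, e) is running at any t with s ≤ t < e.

P3

Gantt: | P0 0-5 | P2 5-14 | P3 14-25 | P1 25-37 |
Completion: P0=5  P1=37  P2=14  P3=25
Turnaround (C−A): P0=5  P1=36  P2=12  P3=19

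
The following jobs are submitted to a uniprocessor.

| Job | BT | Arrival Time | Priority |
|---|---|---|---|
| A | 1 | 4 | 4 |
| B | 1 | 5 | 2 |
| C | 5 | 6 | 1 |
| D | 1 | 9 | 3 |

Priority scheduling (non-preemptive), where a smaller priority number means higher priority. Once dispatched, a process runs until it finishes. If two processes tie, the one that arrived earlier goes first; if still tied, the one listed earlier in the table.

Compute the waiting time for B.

0

Timeline: | idle 0-4 | A 4-5 | B 5-6 | C 6-11 | D 11-12 |
Completion: A=5  B=6  C=11  D=12
Turnaround (C−A): A=1  B=1  C=5  D=3
Waiting(B) = turnaround − burst = 1 − 1 = 0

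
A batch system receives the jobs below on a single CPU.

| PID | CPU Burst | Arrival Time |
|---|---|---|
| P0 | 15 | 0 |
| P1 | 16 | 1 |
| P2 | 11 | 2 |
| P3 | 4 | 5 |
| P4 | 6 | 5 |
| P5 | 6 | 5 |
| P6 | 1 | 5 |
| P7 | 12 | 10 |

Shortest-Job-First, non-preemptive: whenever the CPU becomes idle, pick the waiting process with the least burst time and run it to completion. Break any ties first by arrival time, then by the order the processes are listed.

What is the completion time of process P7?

55

Schedule: | P0 0-15 | P6 15-16 | P3 16-20 | P4 20-26 | P5 26-32 | P2 32-43 | P7 43-55 | P1 55-71 |
Completion: P0=15  P1=71  P2=43  P3=20  P4=26  P5=32  P6=16  P7=55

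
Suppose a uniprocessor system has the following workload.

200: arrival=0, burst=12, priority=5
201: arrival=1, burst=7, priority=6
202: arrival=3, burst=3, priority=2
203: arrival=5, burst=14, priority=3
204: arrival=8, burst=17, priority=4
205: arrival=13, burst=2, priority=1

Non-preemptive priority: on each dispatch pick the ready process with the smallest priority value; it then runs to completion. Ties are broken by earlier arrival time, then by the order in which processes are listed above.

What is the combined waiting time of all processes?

Gantt: | 200 0-12 | 202 12-15 | 205 15-17 | 203 17-31 | 204 31-48 | 201 48-55 |
Completion: 200=12  201=55  202=15  203=31  204=48  205=17
Turnaround (C−A): 200=12  201=54  202=12  203=26  204=40  205=4
Waiting = turnaround − burst: 200=0, 201=47, 202=9, 203=12, 204=23, 205=2
Total waiting = 0 + 47 + 9 + 12 + 23 + 2 = 93

93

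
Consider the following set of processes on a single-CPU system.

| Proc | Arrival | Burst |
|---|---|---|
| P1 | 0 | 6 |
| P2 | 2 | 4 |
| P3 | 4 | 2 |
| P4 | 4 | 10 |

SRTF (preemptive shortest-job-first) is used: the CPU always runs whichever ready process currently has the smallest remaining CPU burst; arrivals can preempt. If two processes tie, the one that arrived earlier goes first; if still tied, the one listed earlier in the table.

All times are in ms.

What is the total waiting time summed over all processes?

Timeline: | P1 0-6 | P3 6-8 | P2 8-12 | P4 12-22 |
Completion: P1=6  P2=12  P3=8  P4=22
Turnaround (C−A): P1=6  P2=10  P3=4  P4=18
Waiting = turnaround − burst: P1=0, P2=6, P3=2, P4=8
Total waiting = 0 + 6 + 2 + 8 = 16

16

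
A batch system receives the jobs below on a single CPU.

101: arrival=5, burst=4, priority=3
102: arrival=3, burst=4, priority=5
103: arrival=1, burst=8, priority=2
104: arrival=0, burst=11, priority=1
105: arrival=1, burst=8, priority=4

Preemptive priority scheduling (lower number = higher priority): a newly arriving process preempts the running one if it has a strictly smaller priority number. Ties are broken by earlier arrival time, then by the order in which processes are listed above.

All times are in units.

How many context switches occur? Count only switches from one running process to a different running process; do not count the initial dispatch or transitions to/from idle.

4

Timeline: | 104 0-11 | 103 11-19 | 101 19-23 | 105 23-31 | 102 31-35 |
Completion: 101=23  102=35  103=19  104=11  105=31
Turnaround (C−A): 101=18  102=32  103=18  104=11  105=30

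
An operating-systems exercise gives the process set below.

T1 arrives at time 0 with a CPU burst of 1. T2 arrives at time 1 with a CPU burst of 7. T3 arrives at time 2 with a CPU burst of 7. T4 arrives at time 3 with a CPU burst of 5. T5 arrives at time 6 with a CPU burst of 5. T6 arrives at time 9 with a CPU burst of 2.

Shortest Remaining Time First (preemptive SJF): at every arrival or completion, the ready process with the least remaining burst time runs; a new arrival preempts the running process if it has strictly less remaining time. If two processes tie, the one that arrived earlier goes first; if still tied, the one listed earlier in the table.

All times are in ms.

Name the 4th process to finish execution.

T4

Schedule: | T1 0-1 | T2 1-8 | T4 8-9 | T6 9-11 | T4 11-15 | T5 15-20 | T3 20-27 |
Completion: T1=1  T2=8  T3=27  T4=15  T5=20  T6=11
Finish order: T1 → T2 → T6 → T4 → T5 → T3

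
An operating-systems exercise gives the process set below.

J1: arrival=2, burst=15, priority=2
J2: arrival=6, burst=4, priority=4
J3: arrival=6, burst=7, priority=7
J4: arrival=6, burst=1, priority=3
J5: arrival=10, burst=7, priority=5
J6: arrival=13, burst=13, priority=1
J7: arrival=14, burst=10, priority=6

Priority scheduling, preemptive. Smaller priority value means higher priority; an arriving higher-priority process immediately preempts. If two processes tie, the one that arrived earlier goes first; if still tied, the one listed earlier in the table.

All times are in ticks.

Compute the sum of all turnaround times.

218

Timeline: | idle 0-2 | J1 2-13 | J6 13-26 | J1 26-30 | J4 30-31 | J2 31-35 | J5 35-42 | J7 42-52 | J3 52-59 |
Completion: J1=30  J2=35  J3=59  J4=31  J5=42  J6=26  J7=52
Turnaround (C−A): J1=28  J2=29  J3=53  J4=25  J5=32  J6=13  J7=38
Turnaround = completion − arrival: J1=28, J2=29, J3=53, J4=25, J5=32, J6=13, J7=38
Total turnaround = 28 + 29 + 53 + 25 + 32 + 13 + 38 = 218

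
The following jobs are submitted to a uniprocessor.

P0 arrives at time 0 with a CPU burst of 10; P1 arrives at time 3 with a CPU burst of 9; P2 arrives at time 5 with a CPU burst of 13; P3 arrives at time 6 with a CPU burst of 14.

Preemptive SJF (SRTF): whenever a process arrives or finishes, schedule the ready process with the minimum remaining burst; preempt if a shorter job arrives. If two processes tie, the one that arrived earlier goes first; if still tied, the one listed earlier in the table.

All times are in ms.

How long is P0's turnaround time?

Gantt: | P0 0-10 | P1 10-19 | P2 19-32 | P3 32-46 |
Completion: P0=10  P1=19  P2=32  P3=46
Turnaround (C−A): P0=10  P1=16  P2=27  P3=40
Turnaround(P0) = completion − arrival = 10 − 0 = 10

10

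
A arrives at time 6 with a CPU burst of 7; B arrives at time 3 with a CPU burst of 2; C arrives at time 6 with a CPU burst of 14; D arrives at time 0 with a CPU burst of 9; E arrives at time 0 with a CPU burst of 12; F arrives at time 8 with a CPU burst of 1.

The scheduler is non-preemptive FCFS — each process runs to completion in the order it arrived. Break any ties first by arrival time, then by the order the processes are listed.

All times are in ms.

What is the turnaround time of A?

24

Timeline: | D 0-9 | E 9-21 | B 21-23 | A 23-30 | C 30-44 | F 44-45 |
Completion: A=30  B=23  C=44  D=9  E=21  F=45
Turnaround(A) = completion − arrival = 30 − 6 = 24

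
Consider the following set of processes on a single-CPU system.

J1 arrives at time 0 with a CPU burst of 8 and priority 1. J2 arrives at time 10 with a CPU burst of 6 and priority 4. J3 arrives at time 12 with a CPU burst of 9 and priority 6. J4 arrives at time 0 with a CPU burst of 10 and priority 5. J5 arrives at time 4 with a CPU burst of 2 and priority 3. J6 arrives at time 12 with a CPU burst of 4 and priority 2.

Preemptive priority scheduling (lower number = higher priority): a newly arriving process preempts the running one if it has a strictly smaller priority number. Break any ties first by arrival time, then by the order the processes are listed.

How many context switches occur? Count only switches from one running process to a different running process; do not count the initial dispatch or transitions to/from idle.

6

Schedule: | J1 0-8 | J5 8-10 | J2 10-12 | J6 12-16 | J2 16-20 | J4 20-30 | J3 30-39 |
Completion: J1=8  J2=20  J3=39  J4=30  J5=10  J6=16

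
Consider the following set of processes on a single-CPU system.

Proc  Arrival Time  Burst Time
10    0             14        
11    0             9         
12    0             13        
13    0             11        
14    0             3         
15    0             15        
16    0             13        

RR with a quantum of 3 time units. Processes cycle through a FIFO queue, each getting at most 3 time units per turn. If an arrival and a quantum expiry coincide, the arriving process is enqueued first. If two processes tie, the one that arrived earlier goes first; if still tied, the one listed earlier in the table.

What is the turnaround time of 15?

Schedule: | 10 0-3 | 11 3-6 | 12 6-9 | 13 9-12 | 14 12-15 | 15 15-18 | 16 18-21 | 10 21-24 | 11 24-27 | 12 27-30 | 13 30-33 | 15 33-36 | 16 36-39 | 10 39-42 | 11 42-45 | 12 45-48 | 13 48-51 | 15 51-54 | 16 54-57 | 10 57-60 | 12 60-63 | 13 63-65 | 15 65-68 | 16 68-71 | 10 71-73 | 12 73-74 | 15 74-77 | 16 77-78 |
Completion: 10=73  11=45  12=74  13=65  14=15  15=77  16=78
Turnaround (C−A): 10=73  11=45  12=74  13=65  14=15  15=77  16=78
Turnaround(15) = completion − arrival = 77 − 0 = 77

77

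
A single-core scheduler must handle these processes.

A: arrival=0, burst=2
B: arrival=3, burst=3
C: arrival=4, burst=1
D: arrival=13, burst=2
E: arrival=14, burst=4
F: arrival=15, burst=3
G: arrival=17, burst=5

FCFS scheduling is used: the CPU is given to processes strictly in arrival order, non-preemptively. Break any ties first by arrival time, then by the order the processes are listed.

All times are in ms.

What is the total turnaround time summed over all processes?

32

Timeline: | A 0-2 | idle 2-3 | B 3-6 | C 6-7 | idle 7-13 | D 13-15 | E 15-19 | F 19-22 | G 22-27 |
Completion: A=2  B=6  C=7  D=15  E=19  F=22  G=27
Turnaround (C−A): A=2  B=3  C=3  D=2  E=5  F=7  G=10
Turnaround = completion − arrival: A=2, B=3, C=3, D=2, E=5, F=7, G=10
Total turnaround = 2 + 3 + 3 + 2 + 5 + 7 + 10 = 32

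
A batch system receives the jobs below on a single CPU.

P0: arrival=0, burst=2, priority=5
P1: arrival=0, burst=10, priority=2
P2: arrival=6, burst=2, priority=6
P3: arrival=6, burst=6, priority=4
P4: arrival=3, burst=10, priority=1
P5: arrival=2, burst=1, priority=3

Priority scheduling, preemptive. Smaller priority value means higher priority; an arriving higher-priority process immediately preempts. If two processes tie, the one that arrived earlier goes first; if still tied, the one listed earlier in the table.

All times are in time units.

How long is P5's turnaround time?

Timeline: | P1 0-3 | P4 3-13 | P1 13-20 | P5 20-21 | P3 21-27 | P0 27-29 | P2 29-31 |
Completion: P0=29  P1=20  P2=31  P3=27  P4=13  P5=21
Turnaround (C−A): P0=29  P1=20  P2=25  P3=21  P4=10  P5=19
Turnaround(P5) = completion − arrival = 21 − 2 = 19

19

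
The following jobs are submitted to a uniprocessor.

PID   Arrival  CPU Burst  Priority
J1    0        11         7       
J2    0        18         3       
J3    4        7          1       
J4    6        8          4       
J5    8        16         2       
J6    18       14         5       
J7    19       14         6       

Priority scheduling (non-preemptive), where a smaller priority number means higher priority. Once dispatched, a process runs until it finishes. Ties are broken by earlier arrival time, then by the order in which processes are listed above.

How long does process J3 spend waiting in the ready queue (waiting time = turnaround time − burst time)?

Schedule: | J2 0-18 | J3 18-25 | J5 25-41 | J4 41-49 | J6 49-63 | J7 63-77 | J1 77-88 |
Completion: J1=88  J2=18  J3=25  J4=49  J5=41  J6=63  J7=77
Waiting(J3) = turnaround − burst = 21 − 7 = 14

14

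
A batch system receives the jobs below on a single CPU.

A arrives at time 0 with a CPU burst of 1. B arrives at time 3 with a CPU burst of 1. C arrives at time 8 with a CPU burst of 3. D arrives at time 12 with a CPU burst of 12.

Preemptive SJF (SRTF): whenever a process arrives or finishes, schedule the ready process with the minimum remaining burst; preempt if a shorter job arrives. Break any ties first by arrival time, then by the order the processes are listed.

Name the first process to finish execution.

A

Gantt: | A 0-1 | idle 1-3 | B 3-4 | idle 4-8 | C 8-11 | idle 11-12 | D 12-24 |
Completion: A=1  B=4  C=11  D=24
Finish order: A → B → C → D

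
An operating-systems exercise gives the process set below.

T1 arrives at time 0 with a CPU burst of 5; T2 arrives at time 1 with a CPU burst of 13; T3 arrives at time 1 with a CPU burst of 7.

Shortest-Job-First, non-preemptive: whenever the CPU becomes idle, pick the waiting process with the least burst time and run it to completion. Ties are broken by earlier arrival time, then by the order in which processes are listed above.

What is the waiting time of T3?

Timeline: | T1 0-5 | T3 5-12 | T2 12-25 |
Completion: T1=5  T2=25  T3=12
Turnaround (C−A): T1=5  T2=24  T3=11
Waiting(T3) = turnaround − burst = 11 − 7 = 4

4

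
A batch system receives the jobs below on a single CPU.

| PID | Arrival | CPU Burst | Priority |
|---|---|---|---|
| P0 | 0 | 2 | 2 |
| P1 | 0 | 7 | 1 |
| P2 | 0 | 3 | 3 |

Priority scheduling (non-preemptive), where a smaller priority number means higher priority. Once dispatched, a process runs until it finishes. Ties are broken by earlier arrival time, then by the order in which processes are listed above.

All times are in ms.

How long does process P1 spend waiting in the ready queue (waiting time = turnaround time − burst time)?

0

Schedule: | P1 0-7 | P0 7-9 | P2 9-12 |
Completion: P0=9  P1=7  P2=12
Waiting(P1) = turnaround − burst = 7 − 7 = 0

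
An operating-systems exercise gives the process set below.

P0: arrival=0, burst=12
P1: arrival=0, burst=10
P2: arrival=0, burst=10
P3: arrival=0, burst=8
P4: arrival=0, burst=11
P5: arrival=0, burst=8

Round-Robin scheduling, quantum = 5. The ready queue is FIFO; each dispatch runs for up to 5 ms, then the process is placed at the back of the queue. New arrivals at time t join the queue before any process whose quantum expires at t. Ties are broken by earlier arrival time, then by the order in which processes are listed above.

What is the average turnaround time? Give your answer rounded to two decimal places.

Schedule: | P0 0-5 | P1 5-10 | P2 10-15 | P3 15-20 | P4 20-25 | P5 25-30 | P0 30-35 | P1 35-40 | P2 40-45 | P3 45-48 | P4 48-53 | P5 53-56 | P0 56-58 | P4 58-59 |
Completion: P0=58  P1=40  P2=45  P3=48  P4=59  P5=56
Turnaround times: P0=58, P1=40, P2=45, P3=48, P4=59, P5=56
Average turnaround = (58+40+45+48+59+56) / 6 = 306/6 = 51.00

51.00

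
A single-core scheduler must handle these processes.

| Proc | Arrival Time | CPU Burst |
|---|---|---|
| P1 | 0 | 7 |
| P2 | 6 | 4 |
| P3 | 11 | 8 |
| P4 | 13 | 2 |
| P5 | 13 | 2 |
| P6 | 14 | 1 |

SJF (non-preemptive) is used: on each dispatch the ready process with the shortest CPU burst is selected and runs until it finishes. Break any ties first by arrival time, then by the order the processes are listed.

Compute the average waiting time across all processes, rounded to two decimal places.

3.67

Gantt: | P1 0-7 | P2 7-11 | P3 11-19 | P6 19-20 | P4 20-22 | P5 22-24 |
Completion: P1=7  P2=11  P3=19  P4=22  P5=24  P6=20
Turnaround (C−A): P1=7  P2=5  P3=8  P4=9  P5=11  P6=6
Waiting times: P1=0, P2=1, P3=0, P4=7, P5=9, P6=5
Average waiting = (0+1+0+7+9+5) / 6 = 22/6 = 3.67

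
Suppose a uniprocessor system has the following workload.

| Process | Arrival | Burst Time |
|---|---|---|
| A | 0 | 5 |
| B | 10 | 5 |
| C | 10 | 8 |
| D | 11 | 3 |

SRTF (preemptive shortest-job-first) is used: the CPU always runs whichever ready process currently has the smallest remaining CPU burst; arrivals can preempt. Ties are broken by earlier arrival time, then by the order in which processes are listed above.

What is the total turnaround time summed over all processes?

32

Schedule: | A 0-5 | idle 5-10 | B 10-11 | D 11-14 | B 14-18 | C 18-26 |
Completion: A=5  B=18  C=26  D=14
Turnaround (C−A): A=5  B=8  C=16  D=3
Turnaround = completion − arrival: A=5, B=8, C=16, D=3
Total turnaround = 5 + 8 + 16 + 3 = 32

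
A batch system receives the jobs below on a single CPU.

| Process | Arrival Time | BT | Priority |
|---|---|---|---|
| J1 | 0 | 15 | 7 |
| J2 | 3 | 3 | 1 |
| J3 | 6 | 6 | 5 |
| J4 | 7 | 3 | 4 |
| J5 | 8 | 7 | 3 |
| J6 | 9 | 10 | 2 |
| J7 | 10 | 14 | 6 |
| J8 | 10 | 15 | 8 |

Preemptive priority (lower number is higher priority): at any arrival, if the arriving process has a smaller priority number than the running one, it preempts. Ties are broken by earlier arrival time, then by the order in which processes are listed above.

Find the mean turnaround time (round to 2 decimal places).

29.13

Gantt: | J1 0-3 | J2 3-6 | J3 6-7 | J4 7-8 | J5 8-9 | J6 9-19 | J5 19-25 | J4 25-27 | J3 27-32 | J7 32-46 | J1 46-58 | J8 58-73 |
Completion: J1=58  J2=6  J3=32  J4=27  J5=25  J6=19  J7=46  J8=73
Turnaround (C−A): J1=58  J2=3  J3=26  J4=20  J5=17  J6=10  J7=36  J8=63
Turnaround times: J1=58, J2=3, J3=26, J4=20, J5=17, J6=10, J7=36, J8=63
Average turnaround = (58+3+26+20+17+10+36+63) / 8 = 233/8 = 29.13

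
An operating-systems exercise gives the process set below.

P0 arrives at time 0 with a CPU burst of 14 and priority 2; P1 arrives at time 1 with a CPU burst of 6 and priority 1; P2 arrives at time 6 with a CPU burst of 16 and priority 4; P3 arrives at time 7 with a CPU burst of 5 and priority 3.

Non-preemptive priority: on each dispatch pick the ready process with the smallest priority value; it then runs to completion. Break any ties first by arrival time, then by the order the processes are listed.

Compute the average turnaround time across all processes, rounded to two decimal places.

21.50

Timeline: | P0 0-14 | P1 14-20 | P3 20-25 | P2 25-41 |
Completion: P0=14  P1=20  P2=41  P3=25
Turnaround (C−A): P0=14  P1=19  P2=35  P3=18
Turnaround times: P0=14, P1=19, P2=35, P3=18
Average turnaround = (14+19+35+18) / 4 = 86/4 = 21.50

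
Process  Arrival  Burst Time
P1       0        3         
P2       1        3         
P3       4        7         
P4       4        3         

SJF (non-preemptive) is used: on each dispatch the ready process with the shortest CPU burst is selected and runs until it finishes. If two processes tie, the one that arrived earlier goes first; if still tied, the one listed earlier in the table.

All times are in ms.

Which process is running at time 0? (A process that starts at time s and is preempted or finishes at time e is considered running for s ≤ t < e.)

Timeline: | P1 0-3 | P2 3-6 | P4 6-9 | P3 9-16 |
Completion: P1=3  P2=6  P3=16  P4=9
Turnaround (C−A): P1=3  P2=5  P3=12  P4=5

P1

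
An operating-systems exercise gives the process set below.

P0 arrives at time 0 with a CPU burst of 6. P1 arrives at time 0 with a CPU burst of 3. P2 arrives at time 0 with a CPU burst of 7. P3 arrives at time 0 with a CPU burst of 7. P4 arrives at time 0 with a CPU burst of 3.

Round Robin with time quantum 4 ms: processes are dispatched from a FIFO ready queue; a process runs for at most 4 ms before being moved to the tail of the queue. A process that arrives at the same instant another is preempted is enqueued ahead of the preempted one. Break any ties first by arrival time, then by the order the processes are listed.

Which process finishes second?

P4

Gantt: | P0 0-4 | P1 4-7 | P2 7-11 | P3 11-15 | P4 15-18 | P0 18-20 | P2 20-23 | P3 23-26 |
Completion: P0=20  P1=7  P2=23  P3=26  P4=18
Finish order: P1 → P4 → P0 → P2 → P3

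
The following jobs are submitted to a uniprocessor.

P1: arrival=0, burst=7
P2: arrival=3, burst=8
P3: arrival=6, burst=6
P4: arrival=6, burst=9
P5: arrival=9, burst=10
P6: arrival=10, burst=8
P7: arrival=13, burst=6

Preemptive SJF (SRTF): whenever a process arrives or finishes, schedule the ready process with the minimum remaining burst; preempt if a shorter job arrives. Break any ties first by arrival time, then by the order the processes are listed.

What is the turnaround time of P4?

Timeline: | P1 0-7 | P3 7-13 | P7 13-19 | P2 19-27 | P6 27-35 | P4 35-44 | P5 44-54 |
Completion: P1=7  P2=27  P3=13  P4=44  P5=54  P6=35  P7=19
Turnaround(P4) = completion − arrival = 44 − 6 = 38

38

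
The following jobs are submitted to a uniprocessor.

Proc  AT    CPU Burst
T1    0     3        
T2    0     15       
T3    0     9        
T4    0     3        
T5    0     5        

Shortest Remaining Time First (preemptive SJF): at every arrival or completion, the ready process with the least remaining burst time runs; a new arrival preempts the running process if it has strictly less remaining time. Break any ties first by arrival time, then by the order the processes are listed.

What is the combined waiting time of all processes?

40

Timeline: | T1 0-3 | T4 3-6 | T5 6-11 | T3 11-20 | T2 20-35 |
Completion: T1=3  T2=35  T3=20  T4=6  T5=11
Turnaround (C−A): T1=3  T2=35  T3=20  T4=6  T5=11
Waiting = turnaround − burst: T1=0, T2=20, T3=11, T4=3, T5=6
Total waiting = 0 + 20 + 11 + 3 + 6 = 40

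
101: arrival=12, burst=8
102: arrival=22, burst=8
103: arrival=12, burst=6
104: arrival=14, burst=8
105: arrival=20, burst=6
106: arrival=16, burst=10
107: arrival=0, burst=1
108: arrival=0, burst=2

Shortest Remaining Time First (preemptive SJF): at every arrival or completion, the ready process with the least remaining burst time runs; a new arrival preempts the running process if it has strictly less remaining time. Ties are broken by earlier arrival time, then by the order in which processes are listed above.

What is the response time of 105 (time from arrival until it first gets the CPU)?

6

Gantt: | 107 0-1 | 108 1-3 | idle 3-12 | 103 12-18 | 101 18-26 | 105 26-32 | 104 32-40 | 102 40-48 | 106 48-58 |
Completion: 101=26  102=48  103=18  104=40  105=32  106=58  107=1  108=3
Response(105) = first start − arrival = 26 − 20 = 6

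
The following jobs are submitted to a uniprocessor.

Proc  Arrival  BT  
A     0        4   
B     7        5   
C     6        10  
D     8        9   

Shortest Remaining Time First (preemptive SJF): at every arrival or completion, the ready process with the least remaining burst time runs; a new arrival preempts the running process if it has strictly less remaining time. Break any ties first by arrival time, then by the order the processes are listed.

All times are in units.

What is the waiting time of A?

0

Schedule: | A 0-4 | idle 4-6 | C 6-7 | B 7-12 | C 12-21 | D 21-30 |
Completion: A=4  B=12  C=21  D=30
Waiting(A) = turnaround − burst = 4 − 4 = 0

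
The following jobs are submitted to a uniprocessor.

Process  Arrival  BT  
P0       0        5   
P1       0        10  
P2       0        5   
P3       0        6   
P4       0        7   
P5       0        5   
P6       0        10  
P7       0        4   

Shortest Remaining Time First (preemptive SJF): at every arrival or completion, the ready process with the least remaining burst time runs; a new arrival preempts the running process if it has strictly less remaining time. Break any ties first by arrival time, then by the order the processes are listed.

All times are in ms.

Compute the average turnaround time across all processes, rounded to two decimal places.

24.63

Gantt: | P7 0-4 | P0 4-9 | P2 9-14 | P5 14-19 | P3 19-25 | P4 25-32 | P1 32-42 | P6 42-52 |
Completion: P0=9  P1=42  P2=14  P3=25  P4=32  P5=19  P6=52  P7=4
Turnaround times: P0=9, P1=42, P2=14, P3=25, P4=32, P5=19, P6=52, P7=4
Average turnaround = (9+42+14+25+32+19+52+4) / 8 = 197/8 = 24.63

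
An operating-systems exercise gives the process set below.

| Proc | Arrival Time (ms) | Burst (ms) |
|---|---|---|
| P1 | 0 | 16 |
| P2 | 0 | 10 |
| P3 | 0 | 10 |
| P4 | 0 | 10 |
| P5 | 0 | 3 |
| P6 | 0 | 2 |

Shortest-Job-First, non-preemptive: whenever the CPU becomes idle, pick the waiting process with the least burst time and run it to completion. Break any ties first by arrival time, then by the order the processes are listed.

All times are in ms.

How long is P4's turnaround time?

Timeline: | P6 0-2 | P5 2-5 | P2 5-15 | P3 15-25 | P4 25-35 | P1 35-51 |
Completion: P1=51  P2=15  P3=25  P4=35  P5=5  P6=2
Turnaround(P4) = completion − arrival = 35 − 0 = 35

35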